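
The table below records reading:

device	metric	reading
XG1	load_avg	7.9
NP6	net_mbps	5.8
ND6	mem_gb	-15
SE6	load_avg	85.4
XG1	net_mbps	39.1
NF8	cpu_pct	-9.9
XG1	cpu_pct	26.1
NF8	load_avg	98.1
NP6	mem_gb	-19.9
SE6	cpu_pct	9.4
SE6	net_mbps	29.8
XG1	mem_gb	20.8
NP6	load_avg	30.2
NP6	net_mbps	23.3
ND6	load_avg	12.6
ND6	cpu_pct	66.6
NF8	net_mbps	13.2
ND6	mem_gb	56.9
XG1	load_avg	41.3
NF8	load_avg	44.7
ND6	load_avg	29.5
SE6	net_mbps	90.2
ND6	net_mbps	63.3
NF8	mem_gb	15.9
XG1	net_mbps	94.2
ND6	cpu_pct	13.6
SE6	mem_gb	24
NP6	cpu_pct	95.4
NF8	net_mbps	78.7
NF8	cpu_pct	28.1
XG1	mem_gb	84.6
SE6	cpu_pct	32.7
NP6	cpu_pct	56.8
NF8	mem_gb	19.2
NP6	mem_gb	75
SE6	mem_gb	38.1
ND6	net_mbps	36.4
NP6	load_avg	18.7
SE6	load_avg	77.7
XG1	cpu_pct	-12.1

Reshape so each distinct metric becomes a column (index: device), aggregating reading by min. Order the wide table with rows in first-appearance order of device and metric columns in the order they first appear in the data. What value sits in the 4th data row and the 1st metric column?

77.7

With rows in first-appearance order of device, row 4 is device=SE6. metric columns in first-appearance order: load_avg, net_mbps, mem_gb, cpu_pct; column 1 is load_avg.
Long rows with device=SE6, metric=load_avg: min(85.4, 77.7) = 77.7.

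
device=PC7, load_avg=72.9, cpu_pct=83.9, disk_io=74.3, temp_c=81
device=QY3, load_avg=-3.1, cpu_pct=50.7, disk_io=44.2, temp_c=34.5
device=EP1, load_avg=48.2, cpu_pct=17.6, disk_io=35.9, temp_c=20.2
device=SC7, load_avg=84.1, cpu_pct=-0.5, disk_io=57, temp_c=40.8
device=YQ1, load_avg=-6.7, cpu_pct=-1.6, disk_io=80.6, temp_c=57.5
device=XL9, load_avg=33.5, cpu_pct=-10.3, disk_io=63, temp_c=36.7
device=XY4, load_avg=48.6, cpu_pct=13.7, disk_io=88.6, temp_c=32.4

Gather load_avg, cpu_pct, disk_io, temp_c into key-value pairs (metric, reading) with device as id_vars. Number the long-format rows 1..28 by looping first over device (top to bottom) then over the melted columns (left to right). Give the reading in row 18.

28 rows total (7 × 4). Row 18: index ⌊(18-1)/4⌋ = 4 into device → YQ1; (18-1) mod 4 = 1 into the melted columns → cpu_pct.
So row 18 is (YQ1, cpu_pct, -1.6); reading = -1.6.

-1.6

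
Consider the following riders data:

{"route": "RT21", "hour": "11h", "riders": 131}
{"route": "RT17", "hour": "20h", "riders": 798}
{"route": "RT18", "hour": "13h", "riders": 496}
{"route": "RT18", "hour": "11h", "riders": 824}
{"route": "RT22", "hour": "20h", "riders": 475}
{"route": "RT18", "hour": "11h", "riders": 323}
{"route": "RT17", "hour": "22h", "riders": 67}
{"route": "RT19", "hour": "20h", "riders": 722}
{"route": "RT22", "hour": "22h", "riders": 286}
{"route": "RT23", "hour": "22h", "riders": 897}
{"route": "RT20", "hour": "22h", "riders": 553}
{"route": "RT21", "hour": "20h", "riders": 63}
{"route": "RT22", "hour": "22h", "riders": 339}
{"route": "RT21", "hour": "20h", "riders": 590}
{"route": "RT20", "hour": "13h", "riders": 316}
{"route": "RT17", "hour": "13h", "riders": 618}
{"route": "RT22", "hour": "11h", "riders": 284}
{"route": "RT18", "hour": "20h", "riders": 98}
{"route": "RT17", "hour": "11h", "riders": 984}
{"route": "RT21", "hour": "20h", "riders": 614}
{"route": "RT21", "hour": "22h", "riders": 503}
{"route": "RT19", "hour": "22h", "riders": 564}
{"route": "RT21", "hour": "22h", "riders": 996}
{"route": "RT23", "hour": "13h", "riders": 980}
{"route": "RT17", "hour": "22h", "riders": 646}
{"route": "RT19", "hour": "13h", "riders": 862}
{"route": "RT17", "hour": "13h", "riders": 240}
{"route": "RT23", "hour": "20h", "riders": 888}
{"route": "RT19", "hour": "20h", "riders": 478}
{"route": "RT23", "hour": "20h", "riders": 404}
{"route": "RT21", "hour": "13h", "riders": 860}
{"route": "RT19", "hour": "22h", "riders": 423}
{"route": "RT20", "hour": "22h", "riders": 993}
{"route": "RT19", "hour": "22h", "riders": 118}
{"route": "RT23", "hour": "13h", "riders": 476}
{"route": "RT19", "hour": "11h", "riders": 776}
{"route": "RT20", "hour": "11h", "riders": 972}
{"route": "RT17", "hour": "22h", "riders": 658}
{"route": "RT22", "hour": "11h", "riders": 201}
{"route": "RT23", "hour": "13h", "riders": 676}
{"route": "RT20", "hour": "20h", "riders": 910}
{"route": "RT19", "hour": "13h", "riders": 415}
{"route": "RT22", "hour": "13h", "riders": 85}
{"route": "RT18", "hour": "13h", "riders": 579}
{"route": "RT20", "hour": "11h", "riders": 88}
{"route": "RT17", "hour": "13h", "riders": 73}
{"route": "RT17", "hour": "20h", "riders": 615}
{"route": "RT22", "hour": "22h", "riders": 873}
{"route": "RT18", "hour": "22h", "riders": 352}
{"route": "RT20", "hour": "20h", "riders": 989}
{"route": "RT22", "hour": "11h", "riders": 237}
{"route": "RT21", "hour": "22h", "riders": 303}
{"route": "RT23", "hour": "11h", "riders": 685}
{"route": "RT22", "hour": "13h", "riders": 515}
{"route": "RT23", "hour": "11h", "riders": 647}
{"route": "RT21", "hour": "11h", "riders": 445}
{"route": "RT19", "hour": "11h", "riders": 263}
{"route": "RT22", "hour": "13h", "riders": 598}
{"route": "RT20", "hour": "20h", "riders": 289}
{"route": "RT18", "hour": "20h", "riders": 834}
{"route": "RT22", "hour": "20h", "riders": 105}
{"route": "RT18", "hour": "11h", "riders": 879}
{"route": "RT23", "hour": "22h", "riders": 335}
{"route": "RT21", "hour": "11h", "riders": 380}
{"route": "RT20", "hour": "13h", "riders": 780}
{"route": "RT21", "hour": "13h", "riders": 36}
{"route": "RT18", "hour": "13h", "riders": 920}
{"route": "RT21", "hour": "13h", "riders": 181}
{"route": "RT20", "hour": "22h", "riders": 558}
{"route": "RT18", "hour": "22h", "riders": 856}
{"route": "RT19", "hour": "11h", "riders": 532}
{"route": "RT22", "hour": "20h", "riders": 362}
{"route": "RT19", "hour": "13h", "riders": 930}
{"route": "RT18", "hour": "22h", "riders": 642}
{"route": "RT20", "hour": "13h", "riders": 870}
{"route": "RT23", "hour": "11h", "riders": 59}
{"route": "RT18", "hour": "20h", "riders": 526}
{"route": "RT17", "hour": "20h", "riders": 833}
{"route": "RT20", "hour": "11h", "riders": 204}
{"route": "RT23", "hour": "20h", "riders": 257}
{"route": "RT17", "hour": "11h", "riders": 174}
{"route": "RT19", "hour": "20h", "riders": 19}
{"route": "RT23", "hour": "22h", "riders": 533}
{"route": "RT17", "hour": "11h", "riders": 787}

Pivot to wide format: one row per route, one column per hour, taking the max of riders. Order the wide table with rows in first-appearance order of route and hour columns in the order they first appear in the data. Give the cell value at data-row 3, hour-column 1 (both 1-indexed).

With rows in first-appearance order of route, row 3 is route=RT18. hour columns in first-appearance order: 11h, 20h, 13h, 22h; column 1 is 11h.
Long rows with route=RT18, hour=11h: max(824, 323, 879) = 879.

879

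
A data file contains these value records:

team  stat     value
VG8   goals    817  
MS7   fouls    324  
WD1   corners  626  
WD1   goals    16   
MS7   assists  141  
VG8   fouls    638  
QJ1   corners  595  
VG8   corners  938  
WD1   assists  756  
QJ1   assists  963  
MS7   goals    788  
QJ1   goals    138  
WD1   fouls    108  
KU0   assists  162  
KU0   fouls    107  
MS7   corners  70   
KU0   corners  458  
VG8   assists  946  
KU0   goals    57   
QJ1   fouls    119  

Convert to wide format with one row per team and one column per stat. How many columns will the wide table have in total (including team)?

1 column for team plus 4 distinct stat values → 5 columns.

5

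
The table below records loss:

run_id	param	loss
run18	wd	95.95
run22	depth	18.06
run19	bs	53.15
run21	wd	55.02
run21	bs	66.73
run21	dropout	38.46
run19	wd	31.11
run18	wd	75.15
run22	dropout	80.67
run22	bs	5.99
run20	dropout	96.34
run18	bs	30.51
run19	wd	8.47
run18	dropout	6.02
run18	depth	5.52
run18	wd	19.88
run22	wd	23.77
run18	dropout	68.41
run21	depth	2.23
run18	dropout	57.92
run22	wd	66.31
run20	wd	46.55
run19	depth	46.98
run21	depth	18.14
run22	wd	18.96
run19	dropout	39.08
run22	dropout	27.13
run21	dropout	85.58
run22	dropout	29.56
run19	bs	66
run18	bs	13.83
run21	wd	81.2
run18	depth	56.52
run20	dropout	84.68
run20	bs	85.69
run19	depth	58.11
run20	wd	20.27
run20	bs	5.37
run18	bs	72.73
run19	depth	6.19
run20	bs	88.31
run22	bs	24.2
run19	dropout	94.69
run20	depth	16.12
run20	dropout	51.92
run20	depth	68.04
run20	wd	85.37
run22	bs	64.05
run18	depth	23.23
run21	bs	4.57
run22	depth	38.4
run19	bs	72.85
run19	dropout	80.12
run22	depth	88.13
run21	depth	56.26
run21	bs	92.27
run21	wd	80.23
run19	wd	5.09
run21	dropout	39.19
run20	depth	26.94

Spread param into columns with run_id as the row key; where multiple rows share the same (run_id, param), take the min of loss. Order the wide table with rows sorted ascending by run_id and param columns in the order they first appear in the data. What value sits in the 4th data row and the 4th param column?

With rows sorted ascending by run_id, row 4 is run_id=run21. param columns in first-appearance order: wd, depth, bs, dropout; column 4 is dropout.
Long rows with run_id=run21, param=dropout: min(38.46, 85.58, 39.19) = 38.46.

38.46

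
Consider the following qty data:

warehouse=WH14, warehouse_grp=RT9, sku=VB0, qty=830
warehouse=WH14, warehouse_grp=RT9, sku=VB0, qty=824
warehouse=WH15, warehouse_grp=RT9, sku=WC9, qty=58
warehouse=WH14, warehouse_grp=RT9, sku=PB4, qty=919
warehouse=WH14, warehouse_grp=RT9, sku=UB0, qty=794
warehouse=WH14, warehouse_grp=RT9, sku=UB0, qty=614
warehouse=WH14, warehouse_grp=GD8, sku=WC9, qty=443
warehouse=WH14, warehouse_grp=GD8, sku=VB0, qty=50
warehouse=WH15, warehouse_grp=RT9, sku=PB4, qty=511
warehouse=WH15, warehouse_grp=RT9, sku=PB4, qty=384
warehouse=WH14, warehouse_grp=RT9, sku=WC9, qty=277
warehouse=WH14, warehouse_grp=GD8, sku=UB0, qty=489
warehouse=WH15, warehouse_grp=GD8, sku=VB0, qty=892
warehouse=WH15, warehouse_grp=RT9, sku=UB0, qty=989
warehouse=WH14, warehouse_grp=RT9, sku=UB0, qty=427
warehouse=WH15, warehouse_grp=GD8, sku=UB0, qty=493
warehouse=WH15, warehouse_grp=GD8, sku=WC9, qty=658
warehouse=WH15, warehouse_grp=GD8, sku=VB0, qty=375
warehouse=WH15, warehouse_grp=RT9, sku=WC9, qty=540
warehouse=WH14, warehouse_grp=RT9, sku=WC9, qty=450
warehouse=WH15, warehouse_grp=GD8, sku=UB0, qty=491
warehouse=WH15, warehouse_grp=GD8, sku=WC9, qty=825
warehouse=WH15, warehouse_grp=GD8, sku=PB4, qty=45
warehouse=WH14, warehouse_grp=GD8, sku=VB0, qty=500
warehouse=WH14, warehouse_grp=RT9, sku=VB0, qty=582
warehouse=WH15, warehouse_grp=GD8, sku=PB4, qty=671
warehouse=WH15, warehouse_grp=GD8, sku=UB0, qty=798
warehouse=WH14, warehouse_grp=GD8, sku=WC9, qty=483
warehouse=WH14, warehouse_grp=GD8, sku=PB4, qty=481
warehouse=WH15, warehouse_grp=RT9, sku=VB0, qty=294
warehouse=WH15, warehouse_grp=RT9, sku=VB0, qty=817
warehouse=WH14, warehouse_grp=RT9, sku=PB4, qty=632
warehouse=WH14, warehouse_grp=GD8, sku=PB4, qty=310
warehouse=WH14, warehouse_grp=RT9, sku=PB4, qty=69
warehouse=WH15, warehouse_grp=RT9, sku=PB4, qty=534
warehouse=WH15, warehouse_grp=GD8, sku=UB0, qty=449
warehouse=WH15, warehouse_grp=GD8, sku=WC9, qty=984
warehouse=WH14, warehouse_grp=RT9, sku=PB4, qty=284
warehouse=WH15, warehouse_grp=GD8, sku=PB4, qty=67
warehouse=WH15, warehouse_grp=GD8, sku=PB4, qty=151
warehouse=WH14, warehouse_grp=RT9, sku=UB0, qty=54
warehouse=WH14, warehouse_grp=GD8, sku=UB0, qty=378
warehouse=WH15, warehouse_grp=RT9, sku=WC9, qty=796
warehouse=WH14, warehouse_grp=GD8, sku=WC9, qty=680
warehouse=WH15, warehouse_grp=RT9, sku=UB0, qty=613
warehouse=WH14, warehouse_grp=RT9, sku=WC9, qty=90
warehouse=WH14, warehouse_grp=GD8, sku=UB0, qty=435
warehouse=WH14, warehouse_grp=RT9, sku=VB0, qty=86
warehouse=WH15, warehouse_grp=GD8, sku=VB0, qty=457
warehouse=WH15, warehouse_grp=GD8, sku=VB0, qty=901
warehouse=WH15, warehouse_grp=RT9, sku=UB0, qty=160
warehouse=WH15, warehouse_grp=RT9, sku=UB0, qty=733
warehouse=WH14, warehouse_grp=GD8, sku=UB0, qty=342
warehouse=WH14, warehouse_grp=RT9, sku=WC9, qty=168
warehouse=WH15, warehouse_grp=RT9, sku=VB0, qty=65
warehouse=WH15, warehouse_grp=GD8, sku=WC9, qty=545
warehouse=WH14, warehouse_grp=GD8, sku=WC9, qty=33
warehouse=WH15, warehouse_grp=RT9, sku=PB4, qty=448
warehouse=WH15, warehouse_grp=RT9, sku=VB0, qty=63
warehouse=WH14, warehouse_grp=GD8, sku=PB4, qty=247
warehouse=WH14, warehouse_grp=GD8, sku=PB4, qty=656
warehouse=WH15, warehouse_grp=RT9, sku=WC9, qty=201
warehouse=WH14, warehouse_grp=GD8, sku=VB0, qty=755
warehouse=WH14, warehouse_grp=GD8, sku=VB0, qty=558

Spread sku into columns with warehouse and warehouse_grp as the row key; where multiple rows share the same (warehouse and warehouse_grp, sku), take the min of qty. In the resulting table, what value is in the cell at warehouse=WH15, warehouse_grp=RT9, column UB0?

Rows with warehouse=WH15, warehouse_grp=RT9 and sku=UB0: qty values are 989, 613, 160, 733.
min(989, 613, 160, 733) = 160.

160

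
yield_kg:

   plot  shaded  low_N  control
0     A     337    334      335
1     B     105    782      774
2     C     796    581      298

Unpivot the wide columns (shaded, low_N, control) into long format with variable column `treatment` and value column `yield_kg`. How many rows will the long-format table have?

9

3 plot values × 3 melted columns = 9 rows.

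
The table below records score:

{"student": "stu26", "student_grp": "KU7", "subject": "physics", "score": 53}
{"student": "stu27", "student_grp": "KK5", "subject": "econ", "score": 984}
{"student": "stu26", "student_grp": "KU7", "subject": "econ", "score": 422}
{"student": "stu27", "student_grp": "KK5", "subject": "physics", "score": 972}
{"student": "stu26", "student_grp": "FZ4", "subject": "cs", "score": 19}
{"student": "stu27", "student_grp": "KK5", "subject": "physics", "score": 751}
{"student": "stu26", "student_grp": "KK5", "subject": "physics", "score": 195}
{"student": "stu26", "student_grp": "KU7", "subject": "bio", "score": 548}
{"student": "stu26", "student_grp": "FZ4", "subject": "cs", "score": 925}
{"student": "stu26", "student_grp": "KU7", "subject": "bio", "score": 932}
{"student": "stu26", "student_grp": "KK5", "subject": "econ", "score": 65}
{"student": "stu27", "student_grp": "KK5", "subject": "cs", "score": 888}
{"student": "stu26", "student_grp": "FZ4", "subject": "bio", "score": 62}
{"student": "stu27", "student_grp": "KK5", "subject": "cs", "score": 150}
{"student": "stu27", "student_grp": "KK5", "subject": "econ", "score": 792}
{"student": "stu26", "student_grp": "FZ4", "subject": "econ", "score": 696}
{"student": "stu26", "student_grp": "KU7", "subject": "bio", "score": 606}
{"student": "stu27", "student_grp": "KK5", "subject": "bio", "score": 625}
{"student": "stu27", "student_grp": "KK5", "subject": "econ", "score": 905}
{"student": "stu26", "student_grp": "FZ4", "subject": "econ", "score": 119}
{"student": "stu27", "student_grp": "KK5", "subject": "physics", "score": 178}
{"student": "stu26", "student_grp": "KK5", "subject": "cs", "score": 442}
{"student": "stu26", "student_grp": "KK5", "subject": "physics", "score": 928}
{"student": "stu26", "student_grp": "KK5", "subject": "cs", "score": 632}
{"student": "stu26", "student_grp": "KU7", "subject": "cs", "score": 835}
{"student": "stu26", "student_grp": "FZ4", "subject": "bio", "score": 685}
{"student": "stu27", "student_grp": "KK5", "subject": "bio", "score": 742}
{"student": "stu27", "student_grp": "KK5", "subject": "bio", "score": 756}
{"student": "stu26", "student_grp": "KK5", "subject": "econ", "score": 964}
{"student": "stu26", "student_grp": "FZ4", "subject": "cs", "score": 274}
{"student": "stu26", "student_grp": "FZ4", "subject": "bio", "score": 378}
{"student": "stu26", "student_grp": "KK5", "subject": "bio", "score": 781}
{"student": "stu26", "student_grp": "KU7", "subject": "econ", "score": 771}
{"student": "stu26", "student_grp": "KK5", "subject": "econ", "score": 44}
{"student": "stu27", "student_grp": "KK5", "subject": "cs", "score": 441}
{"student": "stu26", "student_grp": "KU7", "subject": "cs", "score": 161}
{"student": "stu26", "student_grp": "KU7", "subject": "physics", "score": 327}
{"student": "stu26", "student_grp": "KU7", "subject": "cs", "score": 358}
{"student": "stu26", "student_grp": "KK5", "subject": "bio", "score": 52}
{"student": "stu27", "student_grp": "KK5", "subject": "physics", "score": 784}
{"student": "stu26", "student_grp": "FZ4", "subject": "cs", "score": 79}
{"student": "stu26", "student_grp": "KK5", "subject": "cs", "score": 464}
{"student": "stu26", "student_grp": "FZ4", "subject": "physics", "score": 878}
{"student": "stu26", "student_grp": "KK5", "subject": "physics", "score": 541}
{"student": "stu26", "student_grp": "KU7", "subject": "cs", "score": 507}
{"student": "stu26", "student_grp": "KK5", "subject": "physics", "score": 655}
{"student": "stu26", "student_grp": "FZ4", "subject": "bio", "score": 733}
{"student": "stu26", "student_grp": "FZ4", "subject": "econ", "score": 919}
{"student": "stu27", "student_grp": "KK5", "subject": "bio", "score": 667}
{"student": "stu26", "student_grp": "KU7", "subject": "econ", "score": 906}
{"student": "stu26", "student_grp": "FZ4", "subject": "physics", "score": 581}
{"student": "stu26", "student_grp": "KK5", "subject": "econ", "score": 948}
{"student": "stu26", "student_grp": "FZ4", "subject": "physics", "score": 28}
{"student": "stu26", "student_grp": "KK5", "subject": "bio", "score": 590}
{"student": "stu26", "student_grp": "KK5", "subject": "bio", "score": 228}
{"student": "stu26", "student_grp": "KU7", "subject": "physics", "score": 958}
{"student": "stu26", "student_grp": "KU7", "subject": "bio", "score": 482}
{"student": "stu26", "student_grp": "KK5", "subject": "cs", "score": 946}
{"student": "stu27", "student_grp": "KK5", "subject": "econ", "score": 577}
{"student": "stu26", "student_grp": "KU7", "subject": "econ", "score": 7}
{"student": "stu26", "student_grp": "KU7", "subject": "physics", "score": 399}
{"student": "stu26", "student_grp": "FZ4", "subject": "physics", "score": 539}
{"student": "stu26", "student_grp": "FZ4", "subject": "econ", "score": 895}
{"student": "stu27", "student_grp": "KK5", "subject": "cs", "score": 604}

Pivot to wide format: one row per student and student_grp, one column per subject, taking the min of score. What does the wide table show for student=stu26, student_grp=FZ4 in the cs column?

19

Rows with student=stu26, student_grp=FZ4 and subject=cs: score values are 19, 925, 274, 79.
min(19, 925, 274, 79) = 19.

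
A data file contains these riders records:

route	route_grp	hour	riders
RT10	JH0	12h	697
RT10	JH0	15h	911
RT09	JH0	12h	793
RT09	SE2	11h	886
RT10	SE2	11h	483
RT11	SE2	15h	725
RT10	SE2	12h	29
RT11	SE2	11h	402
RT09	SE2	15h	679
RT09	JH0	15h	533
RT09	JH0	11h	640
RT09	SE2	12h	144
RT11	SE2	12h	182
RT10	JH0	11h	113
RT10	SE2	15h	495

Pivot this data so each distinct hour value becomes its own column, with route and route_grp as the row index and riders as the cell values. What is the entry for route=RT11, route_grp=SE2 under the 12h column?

Wide layout: rows indexed by route and route_grp, columns are the 3 distinct hour values (12h, 15h, 11h).
Cell (route=RT11, route_grp=SE2, hour=12h) draws from the long row where route=RT11, route_grp=SE2 and hour=12h, which has riders=182.

182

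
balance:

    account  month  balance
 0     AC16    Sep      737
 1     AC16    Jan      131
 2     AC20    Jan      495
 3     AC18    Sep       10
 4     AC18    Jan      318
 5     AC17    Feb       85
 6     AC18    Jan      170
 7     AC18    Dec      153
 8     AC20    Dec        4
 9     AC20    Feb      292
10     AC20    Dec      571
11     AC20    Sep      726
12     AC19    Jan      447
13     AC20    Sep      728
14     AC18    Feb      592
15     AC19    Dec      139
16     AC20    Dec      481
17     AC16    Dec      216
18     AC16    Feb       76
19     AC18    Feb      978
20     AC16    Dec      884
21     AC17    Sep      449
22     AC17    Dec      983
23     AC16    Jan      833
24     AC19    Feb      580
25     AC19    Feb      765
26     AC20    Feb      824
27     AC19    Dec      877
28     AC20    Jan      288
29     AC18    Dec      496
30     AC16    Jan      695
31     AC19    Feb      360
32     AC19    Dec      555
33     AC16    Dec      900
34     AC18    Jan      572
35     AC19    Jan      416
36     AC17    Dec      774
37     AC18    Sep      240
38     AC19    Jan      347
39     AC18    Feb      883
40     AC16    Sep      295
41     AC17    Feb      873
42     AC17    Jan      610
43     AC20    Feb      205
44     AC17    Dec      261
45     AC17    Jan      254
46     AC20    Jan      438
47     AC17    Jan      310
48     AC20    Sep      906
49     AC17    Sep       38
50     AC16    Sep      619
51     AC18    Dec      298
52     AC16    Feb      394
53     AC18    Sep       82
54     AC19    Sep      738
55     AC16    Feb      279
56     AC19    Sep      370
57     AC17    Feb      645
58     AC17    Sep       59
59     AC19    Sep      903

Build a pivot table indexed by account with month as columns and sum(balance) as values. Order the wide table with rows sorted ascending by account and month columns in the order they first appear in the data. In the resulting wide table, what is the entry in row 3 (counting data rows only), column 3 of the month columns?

With rows sorted ascending by account, row 3 is account=AC18. month columns in first-appearance order: Sep, Jan, Feb, Dec; column 3 is Feb.
Long rows with account=AC18, month=Feb: 592 + 978 + 883 = 2453.

2453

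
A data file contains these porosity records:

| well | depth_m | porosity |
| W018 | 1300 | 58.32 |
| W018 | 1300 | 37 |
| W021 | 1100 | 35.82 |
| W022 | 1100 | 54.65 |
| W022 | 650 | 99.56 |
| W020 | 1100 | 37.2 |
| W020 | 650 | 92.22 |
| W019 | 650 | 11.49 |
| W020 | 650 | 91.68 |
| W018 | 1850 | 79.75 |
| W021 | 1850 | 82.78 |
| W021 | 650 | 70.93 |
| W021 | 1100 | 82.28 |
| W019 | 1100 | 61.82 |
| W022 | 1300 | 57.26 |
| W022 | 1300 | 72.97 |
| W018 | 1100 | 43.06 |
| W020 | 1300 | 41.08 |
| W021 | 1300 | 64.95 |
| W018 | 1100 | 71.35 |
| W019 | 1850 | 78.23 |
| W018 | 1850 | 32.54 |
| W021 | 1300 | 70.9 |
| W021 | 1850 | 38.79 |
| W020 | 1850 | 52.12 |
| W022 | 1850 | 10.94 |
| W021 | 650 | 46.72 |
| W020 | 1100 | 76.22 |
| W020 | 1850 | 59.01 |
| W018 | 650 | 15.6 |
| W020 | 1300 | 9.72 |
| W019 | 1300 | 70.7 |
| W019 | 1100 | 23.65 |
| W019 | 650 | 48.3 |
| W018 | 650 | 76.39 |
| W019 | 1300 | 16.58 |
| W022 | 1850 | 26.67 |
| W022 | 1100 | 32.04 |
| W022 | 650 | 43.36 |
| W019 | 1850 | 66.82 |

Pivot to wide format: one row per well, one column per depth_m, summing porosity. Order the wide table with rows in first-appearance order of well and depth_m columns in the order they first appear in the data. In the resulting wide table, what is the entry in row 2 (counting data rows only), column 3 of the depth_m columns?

117.65

With rows in first-appearance order of well, row 2 is well=W021. depth_m columns in first-appearance order: 1300, 1100, 650, 1850; column 3 is 650.
Long rows with well=W021, depth_m=650: 70.93 + 46.72 = 117.65.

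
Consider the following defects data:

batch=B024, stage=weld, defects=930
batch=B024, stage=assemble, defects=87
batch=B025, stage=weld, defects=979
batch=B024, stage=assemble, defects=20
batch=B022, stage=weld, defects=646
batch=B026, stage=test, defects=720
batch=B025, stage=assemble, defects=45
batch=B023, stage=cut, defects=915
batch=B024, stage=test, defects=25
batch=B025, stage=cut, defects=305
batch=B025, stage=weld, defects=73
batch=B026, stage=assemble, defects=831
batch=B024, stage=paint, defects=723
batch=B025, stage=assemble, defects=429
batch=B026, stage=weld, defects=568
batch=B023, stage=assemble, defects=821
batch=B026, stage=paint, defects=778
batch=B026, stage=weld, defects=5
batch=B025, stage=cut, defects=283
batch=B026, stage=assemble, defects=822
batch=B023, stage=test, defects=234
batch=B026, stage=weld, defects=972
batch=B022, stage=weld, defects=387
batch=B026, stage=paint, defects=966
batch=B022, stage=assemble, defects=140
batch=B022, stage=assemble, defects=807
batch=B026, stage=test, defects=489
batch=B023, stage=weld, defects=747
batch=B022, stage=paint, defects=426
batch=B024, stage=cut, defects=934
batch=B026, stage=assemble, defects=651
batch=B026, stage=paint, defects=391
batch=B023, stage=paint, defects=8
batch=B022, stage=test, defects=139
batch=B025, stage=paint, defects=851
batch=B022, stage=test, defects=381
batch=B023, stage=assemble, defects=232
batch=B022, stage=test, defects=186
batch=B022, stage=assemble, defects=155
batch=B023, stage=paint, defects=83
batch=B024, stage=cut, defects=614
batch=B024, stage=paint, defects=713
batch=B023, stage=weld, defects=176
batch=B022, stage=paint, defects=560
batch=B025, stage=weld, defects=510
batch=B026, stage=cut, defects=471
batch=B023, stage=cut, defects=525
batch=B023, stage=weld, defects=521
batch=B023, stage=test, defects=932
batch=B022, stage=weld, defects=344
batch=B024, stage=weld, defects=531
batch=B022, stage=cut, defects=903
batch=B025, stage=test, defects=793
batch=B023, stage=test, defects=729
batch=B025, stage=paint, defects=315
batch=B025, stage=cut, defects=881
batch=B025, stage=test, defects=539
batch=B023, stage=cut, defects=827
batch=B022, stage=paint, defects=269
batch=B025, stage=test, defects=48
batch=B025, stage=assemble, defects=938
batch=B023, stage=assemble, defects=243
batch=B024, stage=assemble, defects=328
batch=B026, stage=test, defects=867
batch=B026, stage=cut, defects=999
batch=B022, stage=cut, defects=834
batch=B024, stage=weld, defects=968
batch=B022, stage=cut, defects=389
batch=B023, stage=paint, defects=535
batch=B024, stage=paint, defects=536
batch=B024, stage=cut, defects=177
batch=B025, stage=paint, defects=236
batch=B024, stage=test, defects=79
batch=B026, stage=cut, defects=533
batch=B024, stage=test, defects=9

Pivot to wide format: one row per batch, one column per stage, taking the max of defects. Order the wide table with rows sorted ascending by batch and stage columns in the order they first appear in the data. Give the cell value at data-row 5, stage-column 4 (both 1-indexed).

With rows sorted ascending by batch, row 5 is batch=B026. stage columns in first-appearance order: weld, assemble, test, cut, paint; column 4 is cut.
Long rows with batch=B026, stage=cut: max(471, 999, 533) = 999.

999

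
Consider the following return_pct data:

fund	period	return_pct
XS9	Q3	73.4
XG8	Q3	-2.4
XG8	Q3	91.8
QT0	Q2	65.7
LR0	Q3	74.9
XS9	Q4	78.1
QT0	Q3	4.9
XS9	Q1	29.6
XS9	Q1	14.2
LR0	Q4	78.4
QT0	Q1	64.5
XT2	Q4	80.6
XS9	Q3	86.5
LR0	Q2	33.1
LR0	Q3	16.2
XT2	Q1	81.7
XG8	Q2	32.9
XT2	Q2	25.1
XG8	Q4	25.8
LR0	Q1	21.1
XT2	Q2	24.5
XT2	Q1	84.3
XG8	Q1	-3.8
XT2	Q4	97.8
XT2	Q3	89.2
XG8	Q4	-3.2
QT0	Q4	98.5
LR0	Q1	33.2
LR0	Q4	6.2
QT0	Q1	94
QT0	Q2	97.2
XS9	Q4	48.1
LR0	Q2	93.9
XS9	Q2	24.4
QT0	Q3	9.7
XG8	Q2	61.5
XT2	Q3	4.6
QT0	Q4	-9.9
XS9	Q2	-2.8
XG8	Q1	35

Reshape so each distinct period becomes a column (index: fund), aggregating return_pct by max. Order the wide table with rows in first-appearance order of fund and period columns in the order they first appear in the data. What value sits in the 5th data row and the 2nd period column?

25.1

With rows in first-appearance order of fund, row 5 is fund=XT2. period columns in first-appearance order: Q3, Q2, Q4, Q1; column 2 is Q2.
Long rows with fund=XT2, period=Q2: max(25.1, 24.5) = 25.1.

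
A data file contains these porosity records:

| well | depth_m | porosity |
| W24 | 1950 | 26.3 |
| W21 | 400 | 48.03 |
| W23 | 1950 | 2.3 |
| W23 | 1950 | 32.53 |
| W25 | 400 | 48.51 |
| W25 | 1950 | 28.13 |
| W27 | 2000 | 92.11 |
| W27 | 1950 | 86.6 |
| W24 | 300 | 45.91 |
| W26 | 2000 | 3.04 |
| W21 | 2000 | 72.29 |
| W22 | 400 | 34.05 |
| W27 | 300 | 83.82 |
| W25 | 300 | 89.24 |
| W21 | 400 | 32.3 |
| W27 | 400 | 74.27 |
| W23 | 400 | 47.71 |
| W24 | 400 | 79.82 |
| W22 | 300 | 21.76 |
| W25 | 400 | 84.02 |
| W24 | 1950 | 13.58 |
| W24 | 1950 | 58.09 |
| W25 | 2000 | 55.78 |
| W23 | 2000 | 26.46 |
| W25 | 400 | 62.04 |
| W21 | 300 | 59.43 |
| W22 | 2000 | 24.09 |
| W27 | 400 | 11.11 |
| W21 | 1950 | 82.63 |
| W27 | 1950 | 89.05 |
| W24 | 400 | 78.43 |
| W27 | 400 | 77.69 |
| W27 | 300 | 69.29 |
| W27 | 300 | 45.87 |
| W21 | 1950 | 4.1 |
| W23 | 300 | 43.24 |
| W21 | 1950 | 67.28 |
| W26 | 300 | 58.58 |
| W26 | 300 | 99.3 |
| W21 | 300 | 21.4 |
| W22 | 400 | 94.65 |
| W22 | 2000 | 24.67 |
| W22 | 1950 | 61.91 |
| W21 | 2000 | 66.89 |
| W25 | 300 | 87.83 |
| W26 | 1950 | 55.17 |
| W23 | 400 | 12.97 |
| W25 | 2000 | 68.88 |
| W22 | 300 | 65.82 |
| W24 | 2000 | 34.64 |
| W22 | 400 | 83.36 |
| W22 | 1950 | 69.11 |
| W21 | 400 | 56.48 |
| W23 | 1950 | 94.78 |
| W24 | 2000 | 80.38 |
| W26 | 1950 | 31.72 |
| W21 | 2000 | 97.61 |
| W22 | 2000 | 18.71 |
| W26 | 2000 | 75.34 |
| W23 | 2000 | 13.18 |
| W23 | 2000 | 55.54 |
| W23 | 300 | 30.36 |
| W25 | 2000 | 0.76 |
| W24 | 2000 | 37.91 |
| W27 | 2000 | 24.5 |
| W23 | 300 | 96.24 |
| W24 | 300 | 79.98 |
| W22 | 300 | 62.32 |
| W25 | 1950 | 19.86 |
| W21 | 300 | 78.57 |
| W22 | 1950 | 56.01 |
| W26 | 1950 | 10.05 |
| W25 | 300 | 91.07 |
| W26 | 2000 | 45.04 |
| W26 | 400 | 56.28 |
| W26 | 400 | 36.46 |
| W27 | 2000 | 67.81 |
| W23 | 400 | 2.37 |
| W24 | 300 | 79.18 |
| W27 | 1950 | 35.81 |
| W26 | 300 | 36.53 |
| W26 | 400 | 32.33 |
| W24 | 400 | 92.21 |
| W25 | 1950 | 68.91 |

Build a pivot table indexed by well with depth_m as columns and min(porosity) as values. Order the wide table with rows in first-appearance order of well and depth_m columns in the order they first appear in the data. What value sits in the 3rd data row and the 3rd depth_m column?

13.18

With rows in first-appearance order of well, row 3 is well=W23. depth_m columns in first-appearance order: 1950, 400, 2000, 300; column 3 is 2000.
Long rows with well=W23, depth_m=2000: min(26.46, 13.18, 55.54) = 13.18.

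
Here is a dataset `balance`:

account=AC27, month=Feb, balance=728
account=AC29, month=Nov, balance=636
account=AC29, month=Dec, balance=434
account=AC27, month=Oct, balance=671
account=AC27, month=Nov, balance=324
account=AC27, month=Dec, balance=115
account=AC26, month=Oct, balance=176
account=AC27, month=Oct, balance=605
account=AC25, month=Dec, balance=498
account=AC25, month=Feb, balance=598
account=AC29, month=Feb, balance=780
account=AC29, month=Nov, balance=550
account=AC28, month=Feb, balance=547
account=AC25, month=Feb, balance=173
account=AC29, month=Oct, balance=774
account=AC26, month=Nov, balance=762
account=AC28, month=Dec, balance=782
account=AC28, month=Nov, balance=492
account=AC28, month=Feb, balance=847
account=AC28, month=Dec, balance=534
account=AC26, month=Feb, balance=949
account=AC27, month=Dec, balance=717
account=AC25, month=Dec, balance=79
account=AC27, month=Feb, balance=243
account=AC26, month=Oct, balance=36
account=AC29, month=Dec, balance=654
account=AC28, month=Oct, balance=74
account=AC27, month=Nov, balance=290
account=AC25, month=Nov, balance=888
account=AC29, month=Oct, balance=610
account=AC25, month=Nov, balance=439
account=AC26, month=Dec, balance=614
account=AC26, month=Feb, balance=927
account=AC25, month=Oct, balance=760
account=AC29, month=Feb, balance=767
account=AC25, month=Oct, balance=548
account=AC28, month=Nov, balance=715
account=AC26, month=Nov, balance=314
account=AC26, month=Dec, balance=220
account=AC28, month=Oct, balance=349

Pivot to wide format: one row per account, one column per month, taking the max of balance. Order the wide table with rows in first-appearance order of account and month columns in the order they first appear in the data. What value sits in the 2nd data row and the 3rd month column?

654

With rows in first-appearance order of account, row 2 is account=AC29. month columns in first-appearance order: Feb, Nov, Dec, Oct; column 3 is Dec.
Long rows with account=AC29, month=Dec: max(434, 654) = 654.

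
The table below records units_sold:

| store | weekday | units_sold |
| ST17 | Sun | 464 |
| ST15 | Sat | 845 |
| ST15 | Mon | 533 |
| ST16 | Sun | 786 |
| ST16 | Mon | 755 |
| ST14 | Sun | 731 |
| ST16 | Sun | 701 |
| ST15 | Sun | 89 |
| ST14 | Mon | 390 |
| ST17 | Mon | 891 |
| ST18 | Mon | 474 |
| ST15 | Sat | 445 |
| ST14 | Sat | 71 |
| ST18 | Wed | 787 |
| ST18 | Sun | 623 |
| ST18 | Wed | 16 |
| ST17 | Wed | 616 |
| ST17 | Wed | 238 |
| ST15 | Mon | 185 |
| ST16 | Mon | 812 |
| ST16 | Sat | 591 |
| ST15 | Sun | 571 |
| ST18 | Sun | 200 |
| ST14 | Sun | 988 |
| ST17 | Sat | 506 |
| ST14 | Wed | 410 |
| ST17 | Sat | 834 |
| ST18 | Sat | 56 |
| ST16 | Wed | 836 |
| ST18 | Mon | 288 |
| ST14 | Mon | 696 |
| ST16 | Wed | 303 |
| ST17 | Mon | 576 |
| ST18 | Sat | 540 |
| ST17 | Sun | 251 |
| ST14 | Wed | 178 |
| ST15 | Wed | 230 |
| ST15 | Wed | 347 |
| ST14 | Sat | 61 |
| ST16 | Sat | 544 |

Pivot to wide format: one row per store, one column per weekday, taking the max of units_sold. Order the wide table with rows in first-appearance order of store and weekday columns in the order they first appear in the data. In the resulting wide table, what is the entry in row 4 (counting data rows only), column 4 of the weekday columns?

With rows in first-appearance order of store, row 4 is store=ST14. weekday columns in first-appearance order: Sun, Sat, Mon, Wed; column 4 is Wed.
Long rows with store=ST14, weekday=Wed: max(410, 178) = 410.

410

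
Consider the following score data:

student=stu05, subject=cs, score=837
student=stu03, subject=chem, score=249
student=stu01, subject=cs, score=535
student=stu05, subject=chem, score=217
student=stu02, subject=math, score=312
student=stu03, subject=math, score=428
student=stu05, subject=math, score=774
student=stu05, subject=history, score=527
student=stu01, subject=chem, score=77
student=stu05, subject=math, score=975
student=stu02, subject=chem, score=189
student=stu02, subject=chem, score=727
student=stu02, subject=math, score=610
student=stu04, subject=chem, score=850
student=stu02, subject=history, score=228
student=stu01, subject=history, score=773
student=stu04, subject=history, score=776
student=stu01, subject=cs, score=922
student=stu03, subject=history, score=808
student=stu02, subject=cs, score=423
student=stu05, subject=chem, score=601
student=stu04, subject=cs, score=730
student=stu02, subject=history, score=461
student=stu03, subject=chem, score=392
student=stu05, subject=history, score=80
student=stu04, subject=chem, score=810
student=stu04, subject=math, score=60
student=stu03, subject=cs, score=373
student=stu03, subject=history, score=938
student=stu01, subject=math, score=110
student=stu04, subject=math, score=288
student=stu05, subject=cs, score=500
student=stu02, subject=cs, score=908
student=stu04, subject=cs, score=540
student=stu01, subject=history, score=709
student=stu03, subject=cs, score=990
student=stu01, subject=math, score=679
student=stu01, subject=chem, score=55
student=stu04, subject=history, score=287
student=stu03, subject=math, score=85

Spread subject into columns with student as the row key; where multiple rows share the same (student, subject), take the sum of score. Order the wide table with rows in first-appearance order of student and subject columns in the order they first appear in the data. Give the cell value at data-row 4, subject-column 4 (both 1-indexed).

689

With rows in first-appearance order of student, row 4 is student=stu02. subject columns in first-appearance order: cs, chem, math, history; column 4 is history.
Long rows with student=stu02, subject=history: 228 + 461 = 689.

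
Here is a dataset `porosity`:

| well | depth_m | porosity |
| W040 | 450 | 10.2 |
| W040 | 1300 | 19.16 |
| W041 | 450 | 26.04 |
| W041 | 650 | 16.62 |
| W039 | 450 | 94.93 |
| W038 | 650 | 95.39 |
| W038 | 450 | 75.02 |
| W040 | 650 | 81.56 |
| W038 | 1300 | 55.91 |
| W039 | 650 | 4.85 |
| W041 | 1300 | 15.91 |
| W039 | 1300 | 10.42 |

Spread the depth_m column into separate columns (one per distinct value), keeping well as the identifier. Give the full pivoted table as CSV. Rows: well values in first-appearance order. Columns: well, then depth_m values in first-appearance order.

well,450,1300,650
W040,10.2,19.16,81.56
W041,26.04,15.91,16.62
W039,94.93,10.42,4.85
W038,75.02,55.91,95.39

Columns: well plus the 3 distinct depth_m values (450, 1300, 650).
For example, row W040 column 450 takes porosity=10.2 from the long row (W040, 450).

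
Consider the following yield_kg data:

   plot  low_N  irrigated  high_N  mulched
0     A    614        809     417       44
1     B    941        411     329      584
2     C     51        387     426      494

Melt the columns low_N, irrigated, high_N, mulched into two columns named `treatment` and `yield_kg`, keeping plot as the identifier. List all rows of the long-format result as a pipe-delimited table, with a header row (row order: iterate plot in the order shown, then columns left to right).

| plot | treatment | yield_kg |
| A | low_N | 614 |
| A | irrigated | 809 |
| A | high_N | 417 |
| A | mulched | 44 |
| B | low_N | 941 |
| B | irrigated | 411 |
| B | high_N | 329 |
| B | mulched | 584 |
| C | low_N | 51 |
| C | irrigated | 387 |
| C | high_N | 426 |
| C | mulched | 494 |

Each (plot, column) pair becomes one row: 3 × 4 = 12 rows.
For example, (A, low_N) → yield_kg=614.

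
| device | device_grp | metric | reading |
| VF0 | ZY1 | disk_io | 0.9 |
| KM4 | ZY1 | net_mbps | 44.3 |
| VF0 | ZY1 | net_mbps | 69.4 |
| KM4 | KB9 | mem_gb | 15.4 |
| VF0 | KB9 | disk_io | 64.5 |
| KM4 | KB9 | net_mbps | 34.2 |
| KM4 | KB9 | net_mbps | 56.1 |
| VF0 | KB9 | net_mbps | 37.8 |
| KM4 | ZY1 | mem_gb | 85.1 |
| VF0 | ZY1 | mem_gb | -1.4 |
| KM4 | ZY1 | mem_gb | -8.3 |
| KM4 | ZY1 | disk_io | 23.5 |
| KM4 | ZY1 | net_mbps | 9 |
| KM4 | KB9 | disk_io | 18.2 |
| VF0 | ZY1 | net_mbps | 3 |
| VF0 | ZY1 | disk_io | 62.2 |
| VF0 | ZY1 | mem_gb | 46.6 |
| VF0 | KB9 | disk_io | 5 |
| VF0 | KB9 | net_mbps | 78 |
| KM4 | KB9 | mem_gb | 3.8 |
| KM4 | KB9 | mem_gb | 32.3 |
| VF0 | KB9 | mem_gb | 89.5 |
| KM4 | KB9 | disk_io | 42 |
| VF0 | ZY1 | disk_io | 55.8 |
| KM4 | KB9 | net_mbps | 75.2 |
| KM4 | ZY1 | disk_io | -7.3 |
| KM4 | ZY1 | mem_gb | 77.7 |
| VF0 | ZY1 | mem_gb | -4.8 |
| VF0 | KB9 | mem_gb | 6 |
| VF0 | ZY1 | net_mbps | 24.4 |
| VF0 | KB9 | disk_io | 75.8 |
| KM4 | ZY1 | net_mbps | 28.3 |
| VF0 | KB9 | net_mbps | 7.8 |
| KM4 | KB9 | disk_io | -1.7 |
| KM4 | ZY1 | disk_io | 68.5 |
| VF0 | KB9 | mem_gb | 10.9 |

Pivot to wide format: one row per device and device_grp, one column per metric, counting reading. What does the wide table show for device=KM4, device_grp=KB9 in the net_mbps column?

3

Rows with device=KM4, device_grp=KB9 and metric=net_mbps: reading values are 34.2, 56.1, 75.2.
3 rows match — count = 3.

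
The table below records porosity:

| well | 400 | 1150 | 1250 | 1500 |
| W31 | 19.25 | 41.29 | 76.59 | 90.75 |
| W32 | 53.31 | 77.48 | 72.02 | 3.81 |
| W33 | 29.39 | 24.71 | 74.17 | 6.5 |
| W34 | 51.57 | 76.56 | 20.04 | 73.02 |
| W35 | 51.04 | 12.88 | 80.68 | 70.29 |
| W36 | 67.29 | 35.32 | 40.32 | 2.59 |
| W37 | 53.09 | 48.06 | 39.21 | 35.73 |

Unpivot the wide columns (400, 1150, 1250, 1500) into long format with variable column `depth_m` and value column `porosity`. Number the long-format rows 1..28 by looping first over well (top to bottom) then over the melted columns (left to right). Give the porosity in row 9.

29.39

28 rows total (7 × 4). Row 9: index ⌊(9-1)/4⌋ = 2 into well → W33; (9-1) mod 4 = 0 into the melted columns → 400.
So row 9 is (W33, 400, 29.39); porosity = 29.39.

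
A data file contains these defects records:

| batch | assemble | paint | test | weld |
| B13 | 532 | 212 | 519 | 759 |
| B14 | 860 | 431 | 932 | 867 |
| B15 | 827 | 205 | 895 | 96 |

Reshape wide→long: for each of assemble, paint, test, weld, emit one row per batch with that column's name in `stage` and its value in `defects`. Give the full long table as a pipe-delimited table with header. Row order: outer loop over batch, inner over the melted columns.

Each (batch, column) pair becomes one row: 3 × 4 = 12 rows.
For example, (B13, assemble) → defects=532.

| batch | stage | defects |
| B13 | assemble | 532 |
| B13 | paint | 212 |
| B13 | test | 519 |
| B13 | weld | 759 |
| B14 | assemble | 860 |
| B14 | paint | 431 |
| B14 | test | 932 |
| B14 | weld | 867 |
| B15 | assemble | 827 |
| B15 | paint | 205 |
| B15 | test | 895 |
| B15 | weld | 96 |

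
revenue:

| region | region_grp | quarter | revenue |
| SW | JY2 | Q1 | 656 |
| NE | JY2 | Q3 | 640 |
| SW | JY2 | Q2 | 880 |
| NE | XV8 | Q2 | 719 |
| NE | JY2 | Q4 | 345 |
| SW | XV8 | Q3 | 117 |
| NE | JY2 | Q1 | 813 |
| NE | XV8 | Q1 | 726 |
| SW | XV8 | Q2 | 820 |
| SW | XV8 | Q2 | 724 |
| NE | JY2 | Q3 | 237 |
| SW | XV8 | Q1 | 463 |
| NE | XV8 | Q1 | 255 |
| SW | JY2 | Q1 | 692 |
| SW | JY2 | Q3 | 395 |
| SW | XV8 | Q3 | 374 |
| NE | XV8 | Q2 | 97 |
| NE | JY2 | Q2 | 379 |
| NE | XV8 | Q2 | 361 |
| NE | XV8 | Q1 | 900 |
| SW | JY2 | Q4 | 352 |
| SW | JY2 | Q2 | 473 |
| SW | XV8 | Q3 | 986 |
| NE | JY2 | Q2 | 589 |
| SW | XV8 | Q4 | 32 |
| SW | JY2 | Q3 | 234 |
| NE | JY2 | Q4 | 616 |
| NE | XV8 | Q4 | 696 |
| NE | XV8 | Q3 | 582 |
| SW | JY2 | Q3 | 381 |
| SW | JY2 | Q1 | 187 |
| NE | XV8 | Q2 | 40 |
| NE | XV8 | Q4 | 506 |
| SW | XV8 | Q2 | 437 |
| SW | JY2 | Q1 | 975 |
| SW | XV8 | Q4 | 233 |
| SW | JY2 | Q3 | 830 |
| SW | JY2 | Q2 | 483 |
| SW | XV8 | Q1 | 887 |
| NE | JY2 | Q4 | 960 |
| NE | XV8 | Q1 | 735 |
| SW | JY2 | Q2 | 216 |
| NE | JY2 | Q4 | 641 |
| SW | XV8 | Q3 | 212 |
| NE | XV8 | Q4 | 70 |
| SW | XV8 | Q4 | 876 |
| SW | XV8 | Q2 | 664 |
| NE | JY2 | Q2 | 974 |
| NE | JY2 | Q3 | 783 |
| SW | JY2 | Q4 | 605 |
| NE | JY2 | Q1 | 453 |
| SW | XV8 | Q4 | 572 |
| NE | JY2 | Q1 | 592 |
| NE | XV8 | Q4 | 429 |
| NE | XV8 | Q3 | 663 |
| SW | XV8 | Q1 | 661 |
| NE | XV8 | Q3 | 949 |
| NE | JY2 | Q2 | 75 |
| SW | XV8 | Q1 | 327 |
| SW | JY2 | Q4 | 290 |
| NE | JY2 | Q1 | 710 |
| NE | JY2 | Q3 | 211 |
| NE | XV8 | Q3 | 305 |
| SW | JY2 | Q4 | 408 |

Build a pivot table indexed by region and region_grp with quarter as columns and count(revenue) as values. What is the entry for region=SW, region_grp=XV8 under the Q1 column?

4

Rows with region=SW, region_grp=XV8 and quarter=Q1: revenue values are 463, 887, 661, 327.
4 rows match — count = 4.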